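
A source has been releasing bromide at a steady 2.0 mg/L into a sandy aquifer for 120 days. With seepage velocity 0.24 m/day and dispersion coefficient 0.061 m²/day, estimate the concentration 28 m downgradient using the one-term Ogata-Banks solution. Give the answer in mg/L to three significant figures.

For a continuous step input, C/C₀ ≈ ½·erfc((x−vt)/(2√(Dt))).
vt = 0.24 × 120 = 28.8 m and 2√(Dt) = 2√(0.061 × 120) = 5.411 m.
Argument (x−vt)/(2√(Dt)) = (28 − 28.8)/5.411 = -0.1478; ½·erfc(-0.1478) = 0.5828.
C = 2.0 × 0.5828 = 1.17 mg/L.

1.17 mg/L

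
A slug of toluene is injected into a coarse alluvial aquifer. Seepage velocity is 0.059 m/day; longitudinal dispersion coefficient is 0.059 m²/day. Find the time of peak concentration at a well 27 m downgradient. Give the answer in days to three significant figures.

For the 1D instantaneous-source solution, setting ∂C/∂t = 0 at fixed x gives v²t² + 2Dt − x² = 0, so t = (√(D² + v²x²) − D)/v².
√(D² + v²x²) = √(0.059² + 0.059² × 27²) = 1.594; v² = 0.003481.
t = (1.594 − 0.059)/0.003481 = 441 days (vs. the pure-advection estimate x/v = 458 d).

441 days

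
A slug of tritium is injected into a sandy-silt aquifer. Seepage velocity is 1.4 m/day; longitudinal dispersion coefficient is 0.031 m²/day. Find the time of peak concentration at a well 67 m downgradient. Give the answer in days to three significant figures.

47.8 days

For the 1D instantaneous-source solution, setting ∂C/∂t = 0 at fixed x gives v²t² + 2Dt − x² = 0, so t = (√(D² + v²x²) − D)/v².
√(D² + v²x²) = √(0.031² + 1.4² × 67²) = 93.80; v² = 1.96.
t = (93.80 − 0.031)/1.96 = 47.8 days (vs. the pure-advection estimate x/v = 47.9 d).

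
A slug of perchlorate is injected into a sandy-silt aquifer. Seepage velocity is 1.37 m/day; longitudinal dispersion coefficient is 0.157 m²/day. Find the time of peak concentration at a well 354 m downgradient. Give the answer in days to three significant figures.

For the 1D instantaneous-source solution, setting ∂C/∂t = 0 at fixed x gives v²t² + 2Dt − x² = 0, so t = (√(D² + v²x²) − D)/v².
√(D² + v²x²) = √(0.157² + 1.37² × 354²) = 485.0; v² = 1.8769.
t = (485.0 − 0.157)/1.8769 = 258 days (vs. the pure-advection estimate x/v = 258 d).

258 days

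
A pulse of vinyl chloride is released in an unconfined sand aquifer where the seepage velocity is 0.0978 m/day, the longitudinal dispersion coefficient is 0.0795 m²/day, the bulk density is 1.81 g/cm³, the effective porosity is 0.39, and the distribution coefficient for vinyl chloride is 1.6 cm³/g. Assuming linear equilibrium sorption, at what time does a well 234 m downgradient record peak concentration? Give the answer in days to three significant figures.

20100 days

Retardation factor R = 1 + ρ_b·K_d/n = 1 + 1.81 × 1.6/0.39 = 8.426.
Sorption retards both mechanisms: v_R = v/R = 0.01161 m/day, D_R = D/R = 0.009435 m²/day.
Peak time from v_R²t² + 2D_R t − x² = 0: t = (√(D_R² + v_R²x²) − D_R)/v_R².
√(D_R² + v_R²x²) = √(0.009435² + 0.01161² × 234²) = 2.717; v_R² = 0.0001348.
t = (2.717 − 0.009435)/0.0001348 = 20100 days.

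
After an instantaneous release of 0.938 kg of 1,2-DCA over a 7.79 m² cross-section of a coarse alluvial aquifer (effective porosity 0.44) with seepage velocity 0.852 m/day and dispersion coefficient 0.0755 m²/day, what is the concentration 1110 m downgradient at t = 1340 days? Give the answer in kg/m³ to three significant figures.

0.000643 kg/m³

For an instantaneous plane source, C(x,t) = M/(n_e·A·√(4πDt)) · exp(−(x−vt)²/(4Dt)), with n_e·A the pore (flow) area.
Plume center vt = 0.852 × 1340 = 1141.68 m, so the well at 1110 m is 31.68 m upgradient of the peak.
√(4πDt) = 35.66 m, giving peak height M/(n_e·A·√(4πDt)) = 0.938/(0.44 × 7.79 × 35.66) = 0.007674 kg/m³.
(x−vt)²/(4Dt) = (-31.68)²/(4 × 0.0755 × 1340) = 2.480; exp(−2.480) = 0.08374.
C = 0.007674 × 0.08374 = 0.000643 kg/m³.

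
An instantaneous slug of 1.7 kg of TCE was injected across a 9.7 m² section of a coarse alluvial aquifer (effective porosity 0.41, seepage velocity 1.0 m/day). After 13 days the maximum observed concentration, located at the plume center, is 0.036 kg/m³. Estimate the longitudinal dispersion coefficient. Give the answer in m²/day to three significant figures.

0.863 m²/day

At the plume center C_max = M/(n_e·A·√(4πDt)), so D = M²/(4πt·(n_e·A·C_max)²).
n_e·A·C_max = 0.41 × 9.7 × 0.036 = 0.1432 kg/m.
D = 1.7²/(4π × 13 × 0.1432²) = 0.863 m²/day.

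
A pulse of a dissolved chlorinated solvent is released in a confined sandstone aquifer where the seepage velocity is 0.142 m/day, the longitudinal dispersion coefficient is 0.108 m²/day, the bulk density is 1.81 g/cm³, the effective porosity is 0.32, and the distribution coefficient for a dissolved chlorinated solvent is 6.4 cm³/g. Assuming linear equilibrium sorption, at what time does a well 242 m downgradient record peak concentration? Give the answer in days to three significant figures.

63200 days

Retardation factor R = 1 + ρ_b·K_d/n = 1 + 1.81 × 6.4/0.32 = 37.20.
Sorption retards both mechanisms: v_R = v/R = 0.003817 m/day, D_R = D/R = 0.002903 m²/day.
Peak time from v_R²t² + 2D_R t − x² = 0: t = (√(D_R² + v_R²x²) − D_R)/v_R².
√(D_R² + v_R²x²) = √(0.002903² + 0.003817² × 242²) = 0.9237; v_R² = 1.457e-05.
t = (0.9237 − 0.002903)/1.457e-05 = 63200 days.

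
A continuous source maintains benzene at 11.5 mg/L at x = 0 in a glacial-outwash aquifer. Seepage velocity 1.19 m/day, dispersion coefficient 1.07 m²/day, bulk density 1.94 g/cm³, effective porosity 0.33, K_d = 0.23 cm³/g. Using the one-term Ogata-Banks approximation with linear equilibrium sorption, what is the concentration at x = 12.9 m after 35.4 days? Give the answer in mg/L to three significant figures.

9.33 mg/L

Retardation factor R = 1 + ρ_b·K_d/n = 1 + 1.94 × 0.23/0.33 = 2.352.
Sorption retards both mechanisms: v_R = v/R = 0.5060 m/day, D_R = D/R = 0.4549 m²/day.
v_R·t = 0.5060 × 35.4 = 17.9124 m; 2√(D_R t) = 8.026 m; argument = (12.9 − 17.9124)/8.026 = -0.6245.
C = C₀ × ½·erfc(-0.6245) = 11.5 × 0.8114 = 9.33 mg/L.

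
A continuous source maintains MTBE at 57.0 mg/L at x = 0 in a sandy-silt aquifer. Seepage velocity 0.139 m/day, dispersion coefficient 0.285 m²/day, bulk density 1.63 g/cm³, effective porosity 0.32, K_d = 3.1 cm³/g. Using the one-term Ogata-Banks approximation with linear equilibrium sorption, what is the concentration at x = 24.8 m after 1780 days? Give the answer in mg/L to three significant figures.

5.57 mg/L

Retardation factor R = 1 + ρ_b·K_d/n = 1 + 1.63 × 3.1/0.32 = 16.79.
Sorption retards both mechanisms: v_R = v/R = 0.008279 m/day, D_R = D/R = 0.01697 m²/day.
v_R·t = 0.008279 × 1780 = 14.73662 m; 2√(D_R t) = 10.99 m; argument = (24.8 − 14.73662)/10.99 = 0.9157.
C = C₀ × ½·erfc(0.9157) = 57.0 × 0.09766 = 5.57 mg/L.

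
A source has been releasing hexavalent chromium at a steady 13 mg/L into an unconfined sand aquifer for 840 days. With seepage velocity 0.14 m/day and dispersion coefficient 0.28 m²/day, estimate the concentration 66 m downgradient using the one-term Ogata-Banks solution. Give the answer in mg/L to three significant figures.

12.9 mg/L

For a continuous step input, C/C₀ ≈ ½·erfc((x−vt)/(2√(Dt))).
vt = 0.14 × 840 = 117.6 m and 2√(Dt) = 2√(0.28 × 840) = 30.67 m.
Argument (x−vt)/(2√(Dt)) = (66 − 117.6)/30.67 = -1.682; ½·erfc(-1.682) = 0.9913.
C = 13 × 0.9913 = 12.9 mg/L.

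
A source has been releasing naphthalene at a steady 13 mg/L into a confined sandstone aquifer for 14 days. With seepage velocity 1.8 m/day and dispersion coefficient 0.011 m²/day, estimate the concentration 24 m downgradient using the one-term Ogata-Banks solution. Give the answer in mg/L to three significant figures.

For a continuous step input, C/C₀ ≈ ½·erfc((x−vt)/(2√(Dt))).
vt = 1.8 × 14 = 25.2 m and 2√(Dt) = 2√(0.011 × 14) = 0.7849 m.
Argument (x−vt)/(2√(Dt)) = (24 − 25.2)/0.7849 = -1.529; ½·erfc(-1.529) = 0.9847.
C = 13 × 0.9847 = 12.8 mg/L.

12.8 mg/L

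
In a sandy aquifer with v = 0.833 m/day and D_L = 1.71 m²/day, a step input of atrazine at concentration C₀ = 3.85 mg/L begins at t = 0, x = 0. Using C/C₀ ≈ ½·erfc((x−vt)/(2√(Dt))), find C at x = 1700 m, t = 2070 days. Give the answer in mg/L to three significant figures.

2.36 mg/L

For a continuous step input, C/C₀ ≈ ½·erfc((x−vt)/(2√(Dt))).
vt = 0.833 × 2070 = 1724.31 m and 2√(Dt) = 2√(1.71 × 2070) = 119.0 m.
Argument (x−vt)/(2√(Dt)) = (1700 − 1724.31)/119.0 = -0.2043; ½·erfc(-0.2043) = 0.6137.
C = 3.85 × 0.6137 = 2.36 mg/L.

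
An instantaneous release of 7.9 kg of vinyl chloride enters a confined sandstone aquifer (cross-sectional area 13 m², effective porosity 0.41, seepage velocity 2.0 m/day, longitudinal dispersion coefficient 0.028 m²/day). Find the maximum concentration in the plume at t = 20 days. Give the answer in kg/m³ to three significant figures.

The peak of an instantaneous 1D plume sits at x = vt; there the Gaussian factor is 1 and C_max = M/(n_e·A·√(4πDt)), where n_e·A is the pore area the mass is dissolved in.
√(4πDt) = √(4π × 0.028 × 20) = 2.653 m, so C_max = 7.9/(0.41 × 13 × 2.653) = 0.559 kg/m³.

0.559 kg/m³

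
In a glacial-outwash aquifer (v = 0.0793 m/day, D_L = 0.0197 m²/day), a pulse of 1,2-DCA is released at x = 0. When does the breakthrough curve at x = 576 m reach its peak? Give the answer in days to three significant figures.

For the 1D instantaneous-source solution, setting ∂C/∂t = 0 at fixed x gives v²t² + 2Dt − x² = 0, so t = (√(D² + v²x²) − D)/v².
√(D² + v²x²) = √(0.0197² + 0.0793² × 576²) = 45.68; v² = 0.00628849.
t = (45.68 − 0.0197)/0.00628849 = 7260 days (vs. the pure-advection estimate x/v = 7260 d).

7260 days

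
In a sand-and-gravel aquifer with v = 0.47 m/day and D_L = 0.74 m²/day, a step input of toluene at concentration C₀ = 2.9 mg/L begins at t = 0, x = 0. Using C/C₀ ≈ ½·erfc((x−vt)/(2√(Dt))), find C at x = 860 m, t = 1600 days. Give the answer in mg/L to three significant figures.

For a continuous step input, C/C₀ ≈ ½·erfc((x−vt)/(2√(Dt))).
vt = 0.47 × 1600 = 752 m and 2√(Dt) = 2√(0.74 × 1600) = 68.82 m.
Argument (x−vt)/(2√(Dt)) = (860 − 752)/68.82 = 1.569; ½·erfc(1.569) = 0.01325.
C = 2.9 × 0.01325 = 0.0384 mg/L.

0.0384 mg/L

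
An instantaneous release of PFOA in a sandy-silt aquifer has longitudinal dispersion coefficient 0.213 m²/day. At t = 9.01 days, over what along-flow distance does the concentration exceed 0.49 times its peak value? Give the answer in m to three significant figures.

The plume is Gaussian with σ = √(2Dt) = √(2 × 0.213 × 9.01) = 1.959 m.
C/C_peak = exp(−Δx²/(2σ²)) = 0.49 ⇒ Δx = σ·√(−2 ln 0.49) = 1.959 × 1.194 = 2.339 m.
Width = 2Δx = 4.68 m.

4.68 m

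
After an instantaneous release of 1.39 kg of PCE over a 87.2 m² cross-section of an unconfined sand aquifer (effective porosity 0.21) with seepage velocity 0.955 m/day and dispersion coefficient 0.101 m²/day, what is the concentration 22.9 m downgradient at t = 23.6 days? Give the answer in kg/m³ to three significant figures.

0.0137 kg/m³

For an instantaneous plane source, C(x,t) = M/(n_e·A·√(4πDt)) · exp(−(x−vt)²/(4Dt)), with n_e·A the pore (flow) area.
Plume center vt = 0.955 × 23.6 = 22.538 m, so the well at 22.9 m is 0.362 m downgradient of the peak.
√(4πDt) = 5.473 m, giving peak height M/(n_e·A·√(4πDt)) = 1.39/(0.21 × 87.2 × 5.473) = 0.01387 kg/m³.
(x−vt)²/(4Dt) = (0.362)²/(4 × 0.101 × 23.6) = 0.01374; exp(−0.01374) = 0.9864.
C = 0.01387 × 0.9864 = 0.0137 kg/m³.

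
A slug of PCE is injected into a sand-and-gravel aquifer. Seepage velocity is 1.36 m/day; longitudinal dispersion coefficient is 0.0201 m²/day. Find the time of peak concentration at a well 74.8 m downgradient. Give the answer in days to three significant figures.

For the 1D instantaneous-source solution, setting ∂C/∂t = 0 at fixed x gives v²t² + 2Dt − x² = 0, so t = (√(D² + v²x²) − D)/v².
√(D² + v²x²) = √(0.0201² + 1.36² × 74.8²) = 101.7; v² = 1.8496.
t = (101.7 − 0.0201)/1.8496 = 55.0 days (vs. the pure-advection estimate x/v = 55.0 d).

55.0 days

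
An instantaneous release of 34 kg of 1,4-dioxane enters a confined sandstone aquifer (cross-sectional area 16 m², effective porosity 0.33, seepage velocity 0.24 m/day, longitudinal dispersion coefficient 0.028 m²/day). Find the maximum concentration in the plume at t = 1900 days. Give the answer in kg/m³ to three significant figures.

The peak of an instantaneous 1D plume sits at x = vt; there the Gaussian factor is 1 and C_max = M/(n_e·A·√(4πDt)), where n_e·A is the pore area the mass is dissolved in.
√(4πDt) = √(4π × 0.028 × 1900) = 25.86 m, so C_max = 34/(0.33 × 16 × 25.86) = 0.249 kg/m³.

0.249 kg/m³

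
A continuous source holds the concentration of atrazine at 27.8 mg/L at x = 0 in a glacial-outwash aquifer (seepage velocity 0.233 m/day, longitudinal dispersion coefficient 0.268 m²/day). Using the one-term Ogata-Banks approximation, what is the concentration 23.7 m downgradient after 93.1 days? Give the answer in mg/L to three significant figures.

For a continuous step input, C/C₀ ≈ ½·erfc((x−vt)/(2√(Dt))).
vt = 0.233 × 93.1 = 21.6923 m and 2√(Dt) = 2√(0.268 × 93.1) = 9.990 m.
Argument (x−vt)/(2√(Dt)) = (23.7 − 21.6923)/9.990 = 0.2010; ½·erfc(0.2010) = 0.3881.
C = 27.8 × 0.3881 = 10.8 mg/L.

10.8 mg/L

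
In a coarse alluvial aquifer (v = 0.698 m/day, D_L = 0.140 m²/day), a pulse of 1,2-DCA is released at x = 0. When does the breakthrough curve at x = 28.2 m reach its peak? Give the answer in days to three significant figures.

For the 1D instantaneous-source solution, setting ∂C/∂t = 0 at fixed x gives v²t² + 2Dt − x² = 0, so t = (√(D² + v²x²) − D)/v².
√(D² + v²x²) = √(0.140² + 0.698² × 28.2²) = 19.68; v² = 0.487204.
t = (19.68 − 0.140)/0.487204 = 40.1 days (vs. the pure-advection estimate x/v = 40.4 d).

40.1 days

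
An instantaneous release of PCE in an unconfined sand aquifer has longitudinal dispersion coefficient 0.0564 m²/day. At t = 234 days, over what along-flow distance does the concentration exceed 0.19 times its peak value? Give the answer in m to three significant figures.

18.7 m

The plume is Gaussian with σ = √(2Dt) = √(2 × 0.0564 × 234) = 5.138 m.
C/C_peak = exp(−Δx²/(2σ²)) = 0.19 ⇒ Δx = σ·√(−2 ln 0.19) = 5.138 × 1.822 = 9.361 m.
Width = 2Δx = 18.7 m.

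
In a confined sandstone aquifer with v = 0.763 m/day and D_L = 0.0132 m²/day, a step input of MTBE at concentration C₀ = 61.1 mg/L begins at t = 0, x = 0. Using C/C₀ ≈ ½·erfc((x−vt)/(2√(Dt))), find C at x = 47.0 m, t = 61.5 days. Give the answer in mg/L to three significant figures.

29.1 mg/L

For a continuous step input, C/C₀ ≈ ½·erfc((x−vt)/(2√(Dt))).
vt = 0.763 × 61.5 = 46.9245 m and 2√(Dt) = 2√(0.0132 × 61.5) = 1.802 m.
Argument (x−vt)/(2√(Dt)) = (47.0 − 46.9245)/1.802 = 0.04190; ½·erfc(0.04190) = 0.4764.
C = 61.1 × 0.4764 = 29.1 mg/L.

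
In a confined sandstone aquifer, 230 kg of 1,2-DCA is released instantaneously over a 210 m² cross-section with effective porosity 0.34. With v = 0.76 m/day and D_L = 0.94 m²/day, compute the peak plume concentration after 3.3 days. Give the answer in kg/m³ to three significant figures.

0.516 kg/m³

The peak of an instantaneous 1D plume sits at x = vt; there the Gaussian factor is 1 and C_max = M/(n_e·A·√(4πDt)), where n_e·A is the pore area the mass is dissolved in.
√(4πDt) = √(4π × 0.94 × 3.3) = 6.243 m, so C_max = 230/(0.34 × 210 × 6.243) = 0.516 kg/m³.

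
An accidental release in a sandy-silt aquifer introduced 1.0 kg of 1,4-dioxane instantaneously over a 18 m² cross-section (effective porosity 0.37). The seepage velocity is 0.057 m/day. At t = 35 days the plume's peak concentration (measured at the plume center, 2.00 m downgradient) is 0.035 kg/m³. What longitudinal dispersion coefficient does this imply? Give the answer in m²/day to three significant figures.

0.0418 m²/day

At the plume center C_max = M/(n_e·A·√(4πDt)), so D = M²/(4πt·(n_e·A·C_max)²).
n_e·A·C_max = 0.37 × 18 × 0.035 = 0.2331 kg/m.
D = 1.0²/(4π × 35 × 0.2331²) = 0.0418 m²/day.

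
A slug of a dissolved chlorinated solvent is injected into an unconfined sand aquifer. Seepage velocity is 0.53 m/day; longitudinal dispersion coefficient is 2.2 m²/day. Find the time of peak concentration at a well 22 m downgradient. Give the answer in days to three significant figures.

34.4 days

For the 1D instantaneous-source solution, setting ∂C/∂t = 0 at fixed x gives v²t² + 2Dt − x² = 0, so t = (√(D² + v²x²) − D)/v².
√(D² + v²x²) = √(2.2² + 0.53² × 22²) = 11.87; v² = 0.2809.
t = (11.87 − 2.2)/0.2809 = 34.4 days (vs. the pure-advection estimate x/v = 41.5 d).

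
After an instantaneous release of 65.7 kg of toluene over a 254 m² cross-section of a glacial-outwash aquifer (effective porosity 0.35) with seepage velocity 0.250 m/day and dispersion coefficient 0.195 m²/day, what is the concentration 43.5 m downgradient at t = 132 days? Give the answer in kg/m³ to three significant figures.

For an instantaneous plane source, C(x,t) = M/(n_e·A·√(4πDt)) · exp(−(x−vt)²/(4Dt)), with n_e·A the pore (flow) area.
Plume center vt = 0.250 × 132 = 33 m, so the well at 43.5 m is 10.5 m downgradient of the peak.
√(4πDt) = 17.98 m, giving peak height M/(n_e·A·√(4πDt)) = 65.7/(0.35 × 254 × 17.98) = 0.04110 kg/m³.
(x−vt)²/(4Dt) = (10.5)²/(4 × 0.195 × 132) = 1.071; exp(−1.071) = 0.3427.
C = 0.04110 × 0.3427 = 0.0141 kg/m³.

0.0141 kg/m³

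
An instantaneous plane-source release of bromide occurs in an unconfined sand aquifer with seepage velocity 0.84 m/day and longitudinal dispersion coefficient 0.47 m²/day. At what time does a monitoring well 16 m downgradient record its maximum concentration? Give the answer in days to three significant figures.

For the 1D instantaneous-source solution, setting ∂C/∂t = 0 at fixed x gives v²t² + 2Dt − x² = 0, so t = (√(D² + v²x²) − D)/v².
√(D² + v²x²) = √(0.47² + 0.84² × 16²) = 13.45; v² = 0.7056.
t = (13.45 − 0.47)/0.7056 = 18.4 days (vs. the pure-advection estimate x/v = 19.0 d).

18.4 days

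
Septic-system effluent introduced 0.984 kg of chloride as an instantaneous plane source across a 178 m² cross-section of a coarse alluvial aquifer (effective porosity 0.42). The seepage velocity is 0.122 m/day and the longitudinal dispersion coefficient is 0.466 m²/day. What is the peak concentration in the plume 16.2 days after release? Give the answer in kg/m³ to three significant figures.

0.00135 kg/m³

The peak of an instantaneous 1D plume sits at x = vt; there the Gaussian factor is 1 and C_max = M/(n_e·A·√(4πDt)), where n_e·A is the pore area the mass is dissolved in.
√(4πDt) = √(4π × 0.466 × 16.2) = 9.740 m, so C_max = 0.984/(0.42 × 178 × 9.740) = 0.00135 kg/m³.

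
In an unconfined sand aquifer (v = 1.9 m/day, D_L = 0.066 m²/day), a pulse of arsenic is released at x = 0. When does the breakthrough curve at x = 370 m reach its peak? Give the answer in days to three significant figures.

195 days

For the 1D instantaneous-source solution, setting ∂C/∂t = 0 at fixed x gives v²t² + 2Dt − x² = 0, so t = (√(D² + v²x²) − D)/v².
√(D² + v²x²) = √(0.066² + 1.9² × 370²) = 703.0; v² = 3.61.
t = (703.0 − 0.066)/3.61 = 195 days (vs. the pure-advection estimate x/v = 195 d).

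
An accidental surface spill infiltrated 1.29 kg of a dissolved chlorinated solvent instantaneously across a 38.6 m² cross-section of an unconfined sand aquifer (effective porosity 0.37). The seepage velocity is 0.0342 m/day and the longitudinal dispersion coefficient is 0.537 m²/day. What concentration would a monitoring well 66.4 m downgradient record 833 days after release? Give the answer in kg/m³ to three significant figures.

0.000540 kg/m³

For an instantaneous plane source, C(x,t) = M/(n_e·A·√(4πDt)) · exp(−(x−vt)²/(4Dt)), with n_e·A the pore (flow) area.
Plume center vt = 0.0342 × 833 = 28.4886 m, so the well at 66.4 m is 37.9114 m downgradient of the peak.
√(4πDt) = 74.97 m, giving peak height M/(n_e·A·√(4πDt)) = 1.29/(0.37 × 38.6 × 74.97) = 0.001205 kg/m³.
(x−vt)²/(4Dt) = (37.9114)²/(4 × 0.537 × 833) = 0.8033; exp(−0.8033) = 0.4478.
C = 0.001205 × 0.4478 = 0.000540 kg/m³.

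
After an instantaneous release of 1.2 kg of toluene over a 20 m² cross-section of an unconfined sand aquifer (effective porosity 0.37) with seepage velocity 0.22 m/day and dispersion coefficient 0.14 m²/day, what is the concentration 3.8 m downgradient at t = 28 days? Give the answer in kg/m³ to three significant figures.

0.0162 kg/m³

For an instantaneous plane source, C(x,t) = M/(n_e·A·√(4πDt)) · exp(−(x−vt)²/(4Dt)), with n_e·A the pore (flow) area.
Plume center vt = 0.22 × 28 = 6.16 m, so the well at 3.8 m is 2.36 m upgradient of the peak.
√(4πDt) = 7.019 m, giving peak height M/(n_e·A·√(4πDt)) = 1.2/(0.37 × 20 × 7.019) = 0.02310 kg/m³.
(x−vt)²/(4Dt) = (-2.36)²/(4 × 0.14 × 28) = 0.3552; exp(−0.3552) = 0.7010.
C = 0.02310 × 0.7010 = 0.0162 kg/m³.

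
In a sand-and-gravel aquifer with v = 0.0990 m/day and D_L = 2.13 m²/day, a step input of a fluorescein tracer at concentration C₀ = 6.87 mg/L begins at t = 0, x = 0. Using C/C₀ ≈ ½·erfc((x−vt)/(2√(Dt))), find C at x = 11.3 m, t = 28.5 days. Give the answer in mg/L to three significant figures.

1.52 mg/L

For a continuous step input, C/C₀ ≈ ½·erfc((x−vt)/(2√(Dt))).
vt = 0.0990 × 28.5 = 2.8215 m and 2√(Dt) = 2√(2.13 × 28.5) = 15.58 m.
Argument (x−vt)/(2√(Dt)) = (11.3 − 2.8215)/15.58 = 0.5442; ½·erfc(0.5442) = 0.2208.
C = 6.87 × 0.2208 = 1.52 mg/L.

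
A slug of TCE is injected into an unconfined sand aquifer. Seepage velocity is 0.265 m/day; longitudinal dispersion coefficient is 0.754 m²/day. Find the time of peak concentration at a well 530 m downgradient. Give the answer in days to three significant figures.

For the 1D instantaneous-source solution, setting ∂C/∂t = 0 at fixed x gives v²t² + 2Dt − x² = 0, so t = (√(D² + v²x²) − D)/v².
√(D² + v²x²) = √(0.754² + 0.265² × 530²) = 140.5; v² = 0.070225.
t = (140.5 − 0.754)/0.070225 = 1990 days (vs. the pure-advection estimate x/v = 2000 d).

1990 days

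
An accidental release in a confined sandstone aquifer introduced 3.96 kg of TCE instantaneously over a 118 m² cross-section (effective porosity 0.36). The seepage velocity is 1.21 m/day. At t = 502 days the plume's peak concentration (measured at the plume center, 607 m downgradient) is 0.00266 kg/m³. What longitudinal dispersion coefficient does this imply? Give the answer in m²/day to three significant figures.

0.195 m²/day

At the plume center C_max = M/(n_e·A·√(4πDt)), so D = M²/(4πt·(n_e·A·C_max)²).
n_e·A·C_max = 0.36 × 118 × 0.00266 = 0.1130 kg/m.
D = 3.96²/(4π × 502 × 0.1130²) = 0.195 m²/day.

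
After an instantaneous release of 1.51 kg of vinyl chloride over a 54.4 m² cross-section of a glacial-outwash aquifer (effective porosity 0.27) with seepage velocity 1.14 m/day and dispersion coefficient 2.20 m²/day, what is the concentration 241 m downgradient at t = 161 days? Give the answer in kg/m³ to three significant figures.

For an instantaneous plane source, C(x,t) = M/(n_e·A·√(4πDt)) · exp(−(x−vt)²/(4Dt)), with n_e·A the pore (flow) area.
Plume center vt = 1.14 × 161 = 183.54 m, so the well at 241 m is 57.46 m downgradient of the peak.
√(4πDt) = 66.72 m, giving peak height M/(n_e·A·√(4πDt)) = 1.51/(0.27 × 54.4 × 66.72) = 0.001541 kg/m³.
(x−vt)²/(4Dt) = (57.46)²/(4 × 2.20 × 161) = 2.330; exp(−2.330) = 0.09730.
C = 0.001541 × 0.09730 = 0.000150 kg/m³.

0.000150 kg/m³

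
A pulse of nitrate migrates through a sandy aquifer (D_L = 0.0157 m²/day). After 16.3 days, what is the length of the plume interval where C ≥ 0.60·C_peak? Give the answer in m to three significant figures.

1.45 m

The plume is Gaussian with σ = √(2Dt) = √(2 × 0.0157 × 16.3) = 0.7154 m.
C/C_peak = exp(−Δx²/(2σ²)) = 0.60 ⇒ Δx = σ·√(−2 ln 0.60) = 0.7154 × 1.011 = 0.7233 m.
Width = 2Δx = 1.45 m.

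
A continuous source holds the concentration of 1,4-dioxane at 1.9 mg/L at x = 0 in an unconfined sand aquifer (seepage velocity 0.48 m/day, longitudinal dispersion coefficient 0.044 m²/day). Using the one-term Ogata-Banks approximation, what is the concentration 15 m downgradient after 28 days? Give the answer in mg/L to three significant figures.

For a continuous step input, C/C₀ ≈ ½·erfc((x−vt)/(2√(Dt))).
vt = 0.48 × 28 = 13.44 m and 2√(Dt) = 2√(0.044 × 28) = 2.220 m.
Argument (x−vt)/(2√(Dt)) = (15 − 13.44)/2.220 = 0.7027; ½·erfc(0.7027) = 0.1602.
C = 1.9 × 0.1602 = 0.304 mg/L.

0.304 mg/L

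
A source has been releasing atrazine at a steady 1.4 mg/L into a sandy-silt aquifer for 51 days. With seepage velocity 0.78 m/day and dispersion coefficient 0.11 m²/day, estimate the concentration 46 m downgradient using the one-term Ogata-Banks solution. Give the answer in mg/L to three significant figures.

For a continuous step input, C/C₀ ≈ ½·erfc((x−vt)/(2√(Dt))).
vt = 0.78 × 51 = 39.78 m and 2√(Dt) = 2√(0.11 × 51) = 4.737 m.
Argument (x−vt)/(2√(Dt)) = (46 − 39.78)/4.737 = 1.313; ½·erfc(1.313) = 0.03167.
C = 1.4 × 0.03167 = 0.0443 mg/L.

0.0443 mg/L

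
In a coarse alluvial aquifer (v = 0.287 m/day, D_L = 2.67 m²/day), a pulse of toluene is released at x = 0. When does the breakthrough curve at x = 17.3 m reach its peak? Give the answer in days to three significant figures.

36.0 days

For the 1D instantaneous-source solution, setting ∂C/∂t = 0 at fixed x gives v²t² + 2Dt − x² = 0, so t = (√(D² + v²x²) − D)/v².
√(D² + v²x²) = √(2.67² + 0.287² × 17.3²) = 5.637; v² = 0.082369.
t = (5.637 − 2.67)/0.082369 = 36.0 days (vs. the pure-advection estimate x/v = 60.3 d).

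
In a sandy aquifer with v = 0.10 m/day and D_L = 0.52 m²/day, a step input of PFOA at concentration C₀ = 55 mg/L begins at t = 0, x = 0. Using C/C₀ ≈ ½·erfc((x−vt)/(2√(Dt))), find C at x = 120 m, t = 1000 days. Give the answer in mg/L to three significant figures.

14.7 mg/L

For a continuous step input, C/C₀ ≈ ½·erfc((x−vt)/(2√(Dt))).
vt = 0.10 × 1000 = 100 m and 2√(Dt) = 2√(0.52 × 1000) = 45.61 m.
Argument (x−vt)/(2√(Dt)) = (120 − 100)/45.61 = 0.4385; ½·erfc(0.4385) = 0.2676.
C = 55 × 0.2676 = 14.7 mg/L.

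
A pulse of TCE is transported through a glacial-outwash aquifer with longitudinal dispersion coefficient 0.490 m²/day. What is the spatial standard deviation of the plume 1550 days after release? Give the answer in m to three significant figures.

Dispersive spreading gives a Gaussian with σ² = 2Dt; advection only shifts the center.
σ = √(2 × 0.490 × 1550) = 39.0 m.

39.0 m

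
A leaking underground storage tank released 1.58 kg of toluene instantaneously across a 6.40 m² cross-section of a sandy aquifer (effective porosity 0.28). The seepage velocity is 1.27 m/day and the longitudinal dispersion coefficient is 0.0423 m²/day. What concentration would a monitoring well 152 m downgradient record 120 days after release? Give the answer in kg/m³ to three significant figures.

0.110 kg/m³

For an instantaneous plane source, C(x,t) = M/(n_e·A·√(4πDt)) · exp(−(x−vt)²/(4Dt)), with n_e·A the pore (flow) area.
Plume center vt = 1.27 × 120 = 152.4 m, so the well at 152 m is 0.4 m upgradient of the peak.
√(4πDt) = 7.987 m, giving peak height M/(n_e·A·√(4πDt)) = 1.58/(0.28 × 6.40 × 7.987) = 0.1104 kg/m³.
(x−vt)²/(4Dt) = (-0.4)²/(4 × 0.0423 × 120) = 0.007880; exp(−0.007880) = 0.9922.
C = 0.1104 × 0.9922 = 0.110 kg/m³.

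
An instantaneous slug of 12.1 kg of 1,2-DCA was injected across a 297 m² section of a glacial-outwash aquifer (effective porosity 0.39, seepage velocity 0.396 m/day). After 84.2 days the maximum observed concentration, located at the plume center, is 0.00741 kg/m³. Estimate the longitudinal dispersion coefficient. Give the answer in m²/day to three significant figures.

0.188 m²/day

At the plume center C_max = M/(n_e·A·√(4πDt)), so D = M²/(4πt·(n_e·A·C_max)²).
n_e·A·C_max = 0.39 × 297 × 0.00741 = 0.8583 kg/m.
D = 12.1²/(4π × 84.2 × 0.8583²) = 0.188 m²/day.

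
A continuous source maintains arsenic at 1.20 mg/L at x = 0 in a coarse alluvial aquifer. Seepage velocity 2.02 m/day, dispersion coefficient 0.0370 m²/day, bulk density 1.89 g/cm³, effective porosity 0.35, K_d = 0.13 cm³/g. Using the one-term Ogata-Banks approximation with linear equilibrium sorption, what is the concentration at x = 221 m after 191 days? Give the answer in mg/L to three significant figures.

1.17 mg/L

Retardation factor R = 1 + ρ_b·K_d/n = 1 + 1.89 × 0.13/0.35 = 1.702.
Sorption retards both mechanisms: v_R = v/R = 1.187 m/day, D_R = D/R = 0.02174 m²/day.
v_R·t = 1.187 × 191 = 226.717 m; 2√(D_R t) = 4.075 m; argument = (221 − 226.717)/4.075 = -1.403.
C = C₀ × ½·erfc(-1.403) = 1.20 × 0.9764 = 1.17 mg/L.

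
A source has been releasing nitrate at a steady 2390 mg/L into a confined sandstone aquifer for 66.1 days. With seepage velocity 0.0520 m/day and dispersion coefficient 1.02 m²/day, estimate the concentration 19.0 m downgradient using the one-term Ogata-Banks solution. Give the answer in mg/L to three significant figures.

215 mg/L

For a continuous step input, C/C₀ ≈ ½·erfc((x−vt)/(2√(Dt))).
vt = 0.0520 × 66.1 = 3.4372 m and 2√(Dt) = 2√(1.02 × 66.1) = 16.42 m.
Argument (x−vt)/(2√(Dt)) = (19.0 − 3.4372)/16.42 = 0.9478; ½·erfc(0.9478) = 0.09006.
C = 2390 × 0.09006 = 215 mg/L.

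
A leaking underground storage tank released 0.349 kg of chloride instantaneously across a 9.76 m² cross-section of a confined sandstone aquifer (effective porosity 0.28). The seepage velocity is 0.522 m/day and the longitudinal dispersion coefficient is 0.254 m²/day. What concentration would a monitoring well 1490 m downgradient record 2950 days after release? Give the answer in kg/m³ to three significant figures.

For an instantaneous plane source, C(x,t) = M/(n_e·A·√(4πDt)) · exp(−(x−vt)²/(4Dt)), with n_e·A the pore (flow) area.
Plume center vt = 0.522 × 2950 = 1539.9 m, so the well at 1490 m is 49.9 m upgradient of the peak.
√(4πDt) = 97.04 m, giving peak height M/(n_e·A·√(4πDt)) = 0.349/(0.28 × 9.76 × 97.04) = 0.001316 kg/m³.
(x−vt)²/(4Dt) = (-49.9)²/(4 × 0.254 × 2950) = 0.8308; exp(−0.8308) = 0.4357.
C = 0.001316 × 0.4357 = 0.000573 kg/m³.

0.000573 kg/m³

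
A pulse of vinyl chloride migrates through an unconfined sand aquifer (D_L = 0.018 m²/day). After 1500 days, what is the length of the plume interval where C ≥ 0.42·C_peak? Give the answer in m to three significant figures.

19.4 m

The plume is Gaussian with σ = √(2Dt) = √(2 × 0.018 × 1500) = 7.348 m.
C/C_peak = exp(−Δx²/(2σ²)) = 0.42 ⇒ Δx = σ·√(−2 ln 0.42) = 7.348 × 1.317 = 9.677 m.
Width = 2Δx = 19.4 m.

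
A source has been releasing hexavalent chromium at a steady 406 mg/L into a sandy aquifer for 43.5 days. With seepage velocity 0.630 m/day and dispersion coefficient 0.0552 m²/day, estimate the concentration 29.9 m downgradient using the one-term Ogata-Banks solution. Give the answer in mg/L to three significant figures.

51.7 mg/L

For a continuous step input, C/C₀ ≈ ½·erfc((x−vt)/(2√(Dt))).
vt = 0.630 × 43.5 = 27.405 m and 2√(Dt) = 2√(0.0552 × 43.5) = 3.099 m.
Argument (x−vt)/(2√(Dt)) = (29.9 − 27.405)/3.099 = 0.8051; ½·erfc(0.8051) = 0.1274.
C = 406 × 0.1274 = 51.7 mg/L.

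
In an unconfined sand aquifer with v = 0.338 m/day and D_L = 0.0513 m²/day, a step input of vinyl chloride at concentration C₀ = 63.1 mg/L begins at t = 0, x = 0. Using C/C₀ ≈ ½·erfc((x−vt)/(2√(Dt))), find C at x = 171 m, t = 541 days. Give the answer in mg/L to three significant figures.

For a continuous step input, C/C₀ ≈ ½·erfc((x−vt)/(2√(Dt))).
vt = 0.338 × 541 = 182.858 m and 2√(Dt) = 2√(0.0513 × 541) = 10.54 m.
Argument (x−vt)/(2√(Dt)) = (171 − 182.858)/10.54 = -1.125; ½·erfc(-1.125) = 0.9442.
C = 63.1 × 0.9442 = 59.6 mg/L.

59.6 mg/L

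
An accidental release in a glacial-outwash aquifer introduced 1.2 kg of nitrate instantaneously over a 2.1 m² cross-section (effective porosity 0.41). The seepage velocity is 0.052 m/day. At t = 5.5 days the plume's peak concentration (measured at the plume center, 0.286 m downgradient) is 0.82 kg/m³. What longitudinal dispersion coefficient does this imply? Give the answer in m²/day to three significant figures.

0.0418 m²/day

At the plume center C_max = M/(n_e·A·√(4πDt)), so D = M²/(4πt·(n_e·A·C_max)²).
n_e·A·C_max = 0.41 × 2.1 × 0.82 = 0.7060 kg/m.
D = 1.2²/(4π × 5.5 × 0.7060²) = 0.0418 m²/day.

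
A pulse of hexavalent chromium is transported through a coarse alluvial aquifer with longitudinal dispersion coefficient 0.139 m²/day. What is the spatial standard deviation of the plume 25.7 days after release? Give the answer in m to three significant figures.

2.67 m

Dispersive spreading gives a Gaussian with σ² = 2Dt; advection only shifts the center.
σ = √(2 × 0.139 × 25.7) = 2.67 m.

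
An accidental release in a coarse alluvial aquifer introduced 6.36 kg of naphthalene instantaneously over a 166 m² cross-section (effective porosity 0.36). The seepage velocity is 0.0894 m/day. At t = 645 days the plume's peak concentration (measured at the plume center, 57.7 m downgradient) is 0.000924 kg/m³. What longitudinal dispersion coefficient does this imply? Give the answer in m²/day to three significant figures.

1.64 m²/day

At the plume center C_max = M/(n_e·A·√(4πDt)), so D = M²/(4πt·(n_e·A·C_max)²).
n_e·A·C_max = 0.36 × 166 × 0.000924 = 0.05522 kg/m.
D = 6.36²/(4π × 645 × 0.05522²) = 1.64 m²/day.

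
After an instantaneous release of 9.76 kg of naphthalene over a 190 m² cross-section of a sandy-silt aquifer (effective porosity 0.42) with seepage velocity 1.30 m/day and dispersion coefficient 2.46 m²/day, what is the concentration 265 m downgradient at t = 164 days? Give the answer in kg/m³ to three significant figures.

0.000326 kg/m³

For an instantaneous plane source, C(x,t) = M/(n_e·A·√(4πDt)) · exp(−(x−vt)²/(4Dt)), with n_e·A the pore (flow) area.
Plume center vt = 1.30 × 164 = 213.2 m, so the well at 265 m is 51.8 m downgradient of the peak.
√(4πDt) = 71.20 m, giving peak height M/(n_e·A·√(4πDt)) = 9.76/(0.42 × 190 × 71.20) = 0.001718 kg/m³.
(x−vt)²/(4Dt) = (51.8)²/(4 × 2.46 × 164) = 1.663; exp(−1.663) = 0.1896.
C = 0.001718 × 0.1896 = 0.000326 kg/m³.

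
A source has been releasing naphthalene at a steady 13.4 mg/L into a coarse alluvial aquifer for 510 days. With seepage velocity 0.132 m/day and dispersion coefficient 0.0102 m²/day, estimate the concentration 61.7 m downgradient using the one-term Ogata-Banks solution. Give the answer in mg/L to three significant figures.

For a continuous step input, C/C₀ ≈ ½·erfc((x−vt)/(2√(Dt))).
vt = 0.132 × 510 = 67.32 m and 2√(Dt) = 2√(0.0102 × 510) = 4.562 m.
Argument (x−vt)/(2√(Dt)) = (61.7 − 67.32)/4.562 = -1.232; ½·erfc(-1.232) = 0.9593.
C = 13.4 × 0.9593 = 12.9 mg/L.

12.9 mg/L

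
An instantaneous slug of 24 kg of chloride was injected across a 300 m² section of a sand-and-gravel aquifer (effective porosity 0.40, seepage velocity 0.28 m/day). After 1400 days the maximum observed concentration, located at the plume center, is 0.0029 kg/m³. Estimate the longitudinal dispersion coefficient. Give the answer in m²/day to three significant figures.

0.270 m²/day

At the plume center C_max = M/(n_e·A·√(4πDt)), so D = M²/(4πt·(n_e·A·C_max)²).
n_e·A·C_max = 0.40 × 300 × 0.0029 = 0.3480 kg/m.
D = 24²/(4π × 1400 × 0.3480²) = 0.270 m²/day.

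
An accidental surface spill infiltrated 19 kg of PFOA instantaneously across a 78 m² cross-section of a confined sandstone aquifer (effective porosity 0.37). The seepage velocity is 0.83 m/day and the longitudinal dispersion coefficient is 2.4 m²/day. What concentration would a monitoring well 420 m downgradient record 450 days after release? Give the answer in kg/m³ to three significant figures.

For an instantaneous plane source, C(x,t) = M/(n_e·A·√(4πDt)) · exp(−(x−vt)²/(4Dt)), with n_e·A the pore (flow) area.
Plume center vt = 0.83 × 450 = 373.5 m, so the well at 420 m is 46.5 m downgradient of the peak.
√(4πDt) = 116.5 m, giving peak height M/(n_e·A·√(4πDt)) = 19/(0.37 × 78 × 116.5) = 0.005651 kg/m³.
(x−vt)²/(4Dt) = (46.5)²/(4 × 2.4 × 450) = 0.5005; exp(−0.5005) = 0.6062.
C = 0.005651 × 0.6062 = 0.00343 kg/m³.

0.00343 kg/m³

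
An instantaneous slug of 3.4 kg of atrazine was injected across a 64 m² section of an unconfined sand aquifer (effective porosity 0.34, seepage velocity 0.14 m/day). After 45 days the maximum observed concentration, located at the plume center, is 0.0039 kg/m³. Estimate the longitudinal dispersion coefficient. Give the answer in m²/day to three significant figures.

2.84 m²/day

At the plume center C_max = M/(n_e·A·√(4πDt)), so D = M²/(4πt·(n_e·A·C_max)²).
n_e·A·C_max = 0.34 × 64 × 0.0039 = 0.08486 kg/m.
D = 3.4²/(4π × 45 × 0.08486²) = 2.84 m²/day.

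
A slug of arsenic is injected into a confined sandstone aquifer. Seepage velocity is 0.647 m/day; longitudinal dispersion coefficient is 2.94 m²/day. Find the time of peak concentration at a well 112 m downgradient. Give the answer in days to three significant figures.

166 days

For the 1D instantaneous-source solution, setting ∂C/∂t = 0 at fixed x gives v²t² + 2Dt − x² = 0, so t = (√(D² + v²x²) − D)/v².
√(D² + v²x²) = √(2.94² + 0.647² × 112²) = 72.52; v² = 0.418609.
t = (72.52 − 2.94)/0.418609 = 166 days (vs. the pure-advection estimate x/v = 173 d).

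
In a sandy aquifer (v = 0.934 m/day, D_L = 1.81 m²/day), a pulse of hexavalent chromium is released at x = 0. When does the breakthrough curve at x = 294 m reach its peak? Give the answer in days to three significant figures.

313 days

For the 1D instantaneous-source solution, setting ∂C/∂t = 0 at fixed x gives v²t² + 2Dt − x² = 0, so t = (√(D² + v²x²) − D)/v².
√(D² + v²x²) = √(1.81² + 0.934² × 294²) = 274.6; v² = 0.872356.
t = (274.6 − 1.81)/0.872356 = 313 days (vs. the pure-advection estimate x/v = 315 d).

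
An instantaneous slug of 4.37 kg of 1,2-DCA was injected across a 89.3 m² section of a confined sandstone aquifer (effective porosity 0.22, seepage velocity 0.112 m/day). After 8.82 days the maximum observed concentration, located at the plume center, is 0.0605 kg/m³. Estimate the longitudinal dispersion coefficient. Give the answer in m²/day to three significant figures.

At the plume center C_max = M/(n_e·A·√(4πDt)), so D = M²/(4πt·(n_e·A·C_max)²).
n_e·A·C_max = 0.22 × 89.3 × 0.0605 = 1.189 kg/m.
D = 4.37²/(4π × 8.82 × 1.189²) = 0.122 m²/day.

0.122 m²/day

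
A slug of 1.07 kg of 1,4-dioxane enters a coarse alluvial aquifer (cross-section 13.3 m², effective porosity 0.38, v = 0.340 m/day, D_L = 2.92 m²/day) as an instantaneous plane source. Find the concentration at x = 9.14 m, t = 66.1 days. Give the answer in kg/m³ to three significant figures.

0.00341 kg/m³

For an instantaneous plane source, C(x,t) = M/(n_e·A·√(4πDt)) · exp(−(x−vt)²/(4Dt)), with n_e·A the pore (flow) area.
Plume center vt = 0.340 × 66.1 = 22.474 m, so the well at 9.14 m is 13.334 m upgradient of the peak.
√(4πDt) = 49.25 m, giving peak height M/(n_e·A·√(4πDt)) = 1.07/(0.38 × 13.3 × 49.25) = 0.004299 kg/m³.
(x−vt)²/(4Dt) = (-13.334)²/(4 × 2.92 × 66.1) = 0.2303; exp(−0.2303) = 0.7943.
C = 0.004299 × 0.7943 = 0.00341 kg/m³.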